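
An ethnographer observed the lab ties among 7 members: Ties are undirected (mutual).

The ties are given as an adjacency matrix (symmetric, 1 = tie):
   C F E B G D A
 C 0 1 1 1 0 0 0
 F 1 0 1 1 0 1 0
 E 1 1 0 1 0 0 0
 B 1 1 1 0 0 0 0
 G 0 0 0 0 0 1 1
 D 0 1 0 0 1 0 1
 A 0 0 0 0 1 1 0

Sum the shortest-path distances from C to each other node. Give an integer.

11

Distances from C: A:3, B:1, D:2, E:1, F:1, G:3.
Sum = 3 + 1 + 2 + 1 + 1 + 3 = 11.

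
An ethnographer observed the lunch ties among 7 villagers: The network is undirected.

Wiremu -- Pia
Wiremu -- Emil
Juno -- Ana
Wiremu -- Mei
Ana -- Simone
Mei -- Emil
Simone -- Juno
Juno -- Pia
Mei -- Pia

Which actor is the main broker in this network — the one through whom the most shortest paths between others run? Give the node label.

Pia

Unnormalized betweenness of each node: Ana:0, Emil:0, Juno:8, Mei:2, Pia:9, Simone:0, Wiremu:2.
Pia has the largest value, 9, making it the main broker — the node through which the most shortest paths run.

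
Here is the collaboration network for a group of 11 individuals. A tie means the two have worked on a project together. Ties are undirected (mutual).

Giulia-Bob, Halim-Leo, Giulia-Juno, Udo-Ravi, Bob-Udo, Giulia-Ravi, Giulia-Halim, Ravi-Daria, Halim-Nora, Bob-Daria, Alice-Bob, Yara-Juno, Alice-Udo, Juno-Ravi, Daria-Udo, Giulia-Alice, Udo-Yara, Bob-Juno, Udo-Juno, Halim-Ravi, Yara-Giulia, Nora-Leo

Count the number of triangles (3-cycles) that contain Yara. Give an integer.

Yara's neighbors: Giulia, Juno, and Udo.
Neighbor pairs that are themselves tied: Yara–Giulia–Juno; Yara–Juno–Udo. Each forms one triangle with Yara, for 2 in total.

2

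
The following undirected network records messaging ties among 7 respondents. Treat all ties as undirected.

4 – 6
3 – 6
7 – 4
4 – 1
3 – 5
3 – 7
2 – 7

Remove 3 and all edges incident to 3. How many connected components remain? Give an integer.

2

Without 3, the remaining ties split the others into: {1, 2, 4, 6, 7}; {5}.
That's 2 separate components.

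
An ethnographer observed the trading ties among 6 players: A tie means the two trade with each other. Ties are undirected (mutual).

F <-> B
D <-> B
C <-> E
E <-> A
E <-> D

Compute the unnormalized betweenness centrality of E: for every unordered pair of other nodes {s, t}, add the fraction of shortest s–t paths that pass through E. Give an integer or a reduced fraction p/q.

Pairs whose geodesics pass through E — C–B: 1; C–A: 1; C–D: 1; C–F: 1; B–A: 1; A–D: 1; A–F: 1.
All other pairs contribute 0.
Summing the contributions gives betweenness(E) = 7.

7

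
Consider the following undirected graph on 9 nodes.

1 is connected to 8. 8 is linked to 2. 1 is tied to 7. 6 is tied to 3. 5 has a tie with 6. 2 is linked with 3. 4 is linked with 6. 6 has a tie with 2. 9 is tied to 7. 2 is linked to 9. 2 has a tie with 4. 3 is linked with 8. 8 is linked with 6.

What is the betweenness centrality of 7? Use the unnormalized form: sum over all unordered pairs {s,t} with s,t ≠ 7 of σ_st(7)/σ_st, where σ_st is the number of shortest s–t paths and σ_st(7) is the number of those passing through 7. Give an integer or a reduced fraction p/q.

1

Pairs whose geodesics pass through 7 — 1–9: 1.
All other pairs contribute 0.
Summing the contributions gives betweenness(7) = 1.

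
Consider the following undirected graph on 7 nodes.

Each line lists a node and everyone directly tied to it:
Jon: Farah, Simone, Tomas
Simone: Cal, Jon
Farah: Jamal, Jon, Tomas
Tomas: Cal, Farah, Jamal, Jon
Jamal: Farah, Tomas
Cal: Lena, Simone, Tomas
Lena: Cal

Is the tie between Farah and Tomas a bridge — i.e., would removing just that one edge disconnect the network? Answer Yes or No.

Even without that edge, Farah still reaches Tomas via Farah – Jon – Tomas, so the network stays connected. Not a bridge.

No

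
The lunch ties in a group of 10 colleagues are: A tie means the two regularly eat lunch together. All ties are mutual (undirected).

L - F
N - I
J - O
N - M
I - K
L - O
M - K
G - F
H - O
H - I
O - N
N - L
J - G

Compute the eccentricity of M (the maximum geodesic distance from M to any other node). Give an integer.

Distances from M: F:3, G:4, H:3, I:2, J:3, K:1, L:2, N:1, O:2.
The largest is 4 (to G), so the eccentricity of M is 4.

4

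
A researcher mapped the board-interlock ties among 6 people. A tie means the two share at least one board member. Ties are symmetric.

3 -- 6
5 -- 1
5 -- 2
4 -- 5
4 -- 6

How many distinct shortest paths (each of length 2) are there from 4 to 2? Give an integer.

The shortest distance is 2, and the only length-2 path is 4–5–2. So there is exactly 1 shortest path.

1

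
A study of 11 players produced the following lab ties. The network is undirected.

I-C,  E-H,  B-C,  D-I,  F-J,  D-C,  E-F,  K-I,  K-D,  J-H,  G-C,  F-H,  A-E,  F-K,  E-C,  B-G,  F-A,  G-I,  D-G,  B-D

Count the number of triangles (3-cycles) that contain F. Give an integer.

3

F's neighbors: A, E, H, J, and K.
Neighbor pairs that are themselves tied: F–A–E; F–E–H; F–H–J. Each forms one triangle with F, for 3 in total.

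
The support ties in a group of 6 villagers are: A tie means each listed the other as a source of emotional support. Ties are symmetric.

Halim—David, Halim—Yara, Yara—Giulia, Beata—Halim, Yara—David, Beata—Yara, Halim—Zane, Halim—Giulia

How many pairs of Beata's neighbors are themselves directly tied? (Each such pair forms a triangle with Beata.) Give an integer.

1

Beata's neighbors: Halim and Yara.
Neighbor pairs that are themselves tied: Beata–Halim–Yara. Each forms one triangle with Beata, for 1 in total.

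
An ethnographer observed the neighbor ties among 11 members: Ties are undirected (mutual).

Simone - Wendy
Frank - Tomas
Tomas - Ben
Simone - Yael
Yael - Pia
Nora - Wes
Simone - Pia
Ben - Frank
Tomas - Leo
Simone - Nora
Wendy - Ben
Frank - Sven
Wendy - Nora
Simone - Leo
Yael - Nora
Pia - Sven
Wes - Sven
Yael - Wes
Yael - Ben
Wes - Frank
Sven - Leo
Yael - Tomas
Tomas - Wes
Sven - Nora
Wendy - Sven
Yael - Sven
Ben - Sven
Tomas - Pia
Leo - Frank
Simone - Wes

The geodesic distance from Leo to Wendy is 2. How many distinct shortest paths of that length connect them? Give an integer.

The shortest distance is 2. The length-2 paths are: Leo–Sven–Wendy; Leo–Simone–Wendy.
That gives 2 distinct shortest paths.

2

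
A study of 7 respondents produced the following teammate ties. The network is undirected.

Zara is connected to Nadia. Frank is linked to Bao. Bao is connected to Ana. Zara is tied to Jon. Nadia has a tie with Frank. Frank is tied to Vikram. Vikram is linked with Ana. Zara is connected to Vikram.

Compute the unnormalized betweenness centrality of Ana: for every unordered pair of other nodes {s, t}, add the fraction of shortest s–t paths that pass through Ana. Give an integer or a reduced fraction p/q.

Pairs whose geodesics pass through Ana — Jon–Bao: 1/3; Zara–Bao: 1/3; Bao–Vikram: 1/2.
All other pairs contribute 0.
Summing the contributions gives betweenness(Ana) = 7/6.

7/6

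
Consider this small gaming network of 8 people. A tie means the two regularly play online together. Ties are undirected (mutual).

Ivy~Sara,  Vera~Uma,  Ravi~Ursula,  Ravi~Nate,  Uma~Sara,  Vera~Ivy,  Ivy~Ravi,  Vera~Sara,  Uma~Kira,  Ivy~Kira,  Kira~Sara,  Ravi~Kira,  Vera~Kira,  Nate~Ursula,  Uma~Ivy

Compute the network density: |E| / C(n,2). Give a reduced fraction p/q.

There are 15 edges and 8 nodes, so the maximum possible is C(8,2) = 28.
Density = 15/28.

15/28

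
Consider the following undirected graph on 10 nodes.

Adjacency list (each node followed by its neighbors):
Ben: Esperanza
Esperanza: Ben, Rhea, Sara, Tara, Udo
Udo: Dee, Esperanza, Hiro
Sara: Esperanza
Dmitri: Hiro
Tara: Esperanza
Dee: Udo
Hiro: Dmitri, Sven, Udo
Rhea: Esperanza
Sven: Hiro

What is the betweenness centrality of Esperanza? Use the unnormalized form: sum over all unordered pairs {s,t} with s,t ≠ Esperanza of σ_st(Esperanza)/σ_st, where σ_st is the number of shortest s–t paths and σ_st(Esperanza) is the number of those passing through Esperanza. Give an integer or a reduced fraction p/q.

Pairs whose geodesics pass through Esperanza — Dmitri–Tara: 1; Dmitri–Ben: 1; Dmitri–Sara: 1; Dmitri–Rhea: 1; Tara–Ben: 1; Tara–Dee: 1; Tara–Udo: 1; Tara–Sven: 1; Tara–Hiro: 1; Tara–Sara: 1; Tara–Rhea: 1; Ben–Dee: 1; Ben–Udo: 1; Ben–Sven: 1 … (+12 more pairs).
All other pairs contribute 0.
Summing the contributions gives betweenness(Esperanza) = 26.

26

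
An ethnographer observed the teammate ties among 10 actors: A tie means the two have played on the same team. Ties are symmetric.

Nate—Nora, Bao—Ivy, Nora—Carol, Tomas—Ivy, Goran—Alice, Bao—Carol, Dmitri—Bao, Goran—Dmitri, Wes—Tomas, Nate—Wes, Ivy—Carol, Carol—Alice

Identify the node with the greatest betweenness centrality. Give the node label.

Carol

Unnormalized betweenness of each node: Alice:14/3, Bao:22/3, Carol:47/3, Dmitri:7/3, Goran:1, Ivy:55/6, Nate:17/6, Nora:41/6, Tomas:31/6, Wes:2.
Carol has the largest value, 47/3, making it the main broker — the node through which the most shortest paths run.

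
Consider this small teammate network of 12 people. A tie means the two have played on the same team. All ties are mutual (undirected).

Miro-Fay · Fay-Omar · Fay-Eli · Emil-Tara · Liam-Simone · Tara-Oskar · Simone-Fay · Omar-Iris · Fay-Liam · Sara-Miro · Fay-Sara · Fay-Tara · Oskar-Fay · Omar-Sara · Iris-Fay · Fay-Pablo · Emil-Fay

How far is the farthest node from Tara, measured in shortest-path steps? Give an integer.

2

Distances from Tara: Eli:2, Emil:1, Fay:1, Iris:2, Liam:2, Miro:2, Omar:2, Oskar:1, Pablo:2, Sara:2, Simone:2.
The largest is 2 (to Miro, Sara, Liam, Pablo, Simone, Iris, Eli, and Omar), so the eccentricity of Tara is 2.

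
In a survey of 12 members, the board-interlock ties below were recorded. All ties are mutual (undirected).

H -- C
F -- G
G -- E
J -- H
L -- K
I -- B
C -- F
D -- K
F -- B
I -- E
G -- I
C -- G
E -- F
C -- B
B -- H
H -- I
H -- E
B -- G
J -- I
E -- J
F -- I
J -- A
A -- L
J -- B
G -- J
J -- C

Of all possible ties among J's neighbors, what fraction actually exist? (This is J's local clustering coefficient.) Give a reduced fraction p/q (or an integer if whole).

J's neighbors: A, B, C, E, G, H, and I (k = 7).
Possible neighbor pairs: C(7,2) = 21. Edges among them: B–C, B–G, B–H, B–I, C–G, C–H, E–G, E–H, E–I, G–I, H–I → e = 11.
Clustering(J) = 11/21.

11/21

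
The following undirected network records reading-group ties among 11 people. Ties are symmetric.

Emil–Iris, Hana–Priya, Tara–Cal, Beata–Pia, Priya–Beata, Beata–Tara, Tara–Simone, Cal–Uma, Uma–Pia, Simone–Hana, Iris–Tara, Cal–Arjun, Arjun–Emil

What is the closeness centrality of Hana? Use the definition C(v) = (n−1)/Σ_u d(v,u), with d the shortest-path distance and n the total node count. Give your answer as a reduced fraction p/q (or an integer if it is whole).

Distances from Hana: Arjun:4, Beata:2, Cal:3, Emil:4, Iris:3, Pia:3, Priya:1, Simone:1, Tara:2, Uma:4. Sum = 27.
n = 11, so closeness = 10/27.

10/27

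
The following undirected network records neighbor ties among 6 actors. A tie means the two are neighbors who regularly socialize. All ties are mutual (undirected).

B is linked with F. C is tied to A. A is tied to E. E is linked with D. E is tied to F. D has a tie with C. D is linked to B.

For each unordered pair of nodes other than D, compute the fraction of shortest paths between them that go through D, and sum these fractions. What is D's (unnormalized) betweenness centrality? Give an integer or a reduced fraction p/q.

Pairs whose geodesics pass through D — A–B: 2/3; E–B: 1/2; E–C: 1/2; F–C: 2/3; B–C: 1.
All other pairs contribute 0.
Summing the contributions gives betweenness(D) = 10/3.

10/3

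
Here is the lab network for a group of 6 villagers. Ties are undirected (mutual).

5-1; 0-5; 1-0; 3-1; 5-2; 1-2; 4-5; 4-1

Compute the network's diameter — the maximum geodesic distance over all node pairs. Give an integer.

Eccentricity of each node (its greatest distance to any other): 0:2, 1:1, 2:2, 3:2, 4:2, 5:2.
The maximum eccentricity is 2, realized for instance by the pair 4–2 via 4 – 1 – 2. So the diameter is 2.

2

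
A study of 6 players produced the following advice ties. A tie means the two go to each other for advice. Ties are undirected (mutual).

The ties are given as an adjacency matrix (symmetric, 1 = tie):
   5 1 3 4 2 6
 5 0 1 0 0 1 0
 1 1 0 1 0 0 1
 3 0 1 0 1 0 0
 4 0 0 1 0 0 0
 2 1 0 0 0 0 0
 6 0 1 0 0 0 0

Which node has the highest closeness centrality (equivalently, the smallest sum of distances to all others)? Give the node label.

Farness (sum of distances to all others) for each node — 1:7, 2:13, 3:9, 4:13, 5:9, 6:11.
The smallest farness is 7, for 1, so 1 has the highest closeness.

1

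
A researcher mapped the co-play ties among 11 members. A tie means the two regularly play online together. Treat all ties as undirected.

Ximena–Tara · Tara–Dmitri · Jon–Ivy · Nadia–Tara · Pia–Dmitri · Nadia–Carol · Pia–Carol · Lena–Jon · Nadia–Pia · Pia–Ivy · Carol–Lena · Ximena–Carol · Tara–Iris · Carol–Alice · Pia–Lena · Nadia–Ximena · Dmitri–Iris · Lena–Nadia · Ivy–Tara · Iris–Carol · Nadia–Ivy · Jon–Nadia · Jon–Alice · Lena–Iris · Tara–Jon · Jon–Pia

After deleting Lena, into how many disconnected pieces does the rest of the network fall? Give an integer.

1

Lena's neighbors (Carol, Iris, Jon, Nadia, and Pia) remain reachable from one another through other ties, so the rest of the network stays in one piece.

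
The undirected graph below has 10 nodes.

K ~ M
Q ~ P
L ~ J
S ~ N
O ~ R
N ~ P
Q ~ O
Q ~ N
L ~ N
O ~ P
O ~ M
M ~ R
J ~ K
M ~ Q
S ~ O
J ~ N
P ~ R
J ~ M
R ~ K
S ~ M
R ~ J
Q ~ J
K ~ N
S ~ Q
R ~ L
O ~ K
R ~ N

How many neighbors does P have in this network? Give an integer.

4

P is directly tied to N, O, Q, and R. That is 4 neighbors, so the degree of P is 4.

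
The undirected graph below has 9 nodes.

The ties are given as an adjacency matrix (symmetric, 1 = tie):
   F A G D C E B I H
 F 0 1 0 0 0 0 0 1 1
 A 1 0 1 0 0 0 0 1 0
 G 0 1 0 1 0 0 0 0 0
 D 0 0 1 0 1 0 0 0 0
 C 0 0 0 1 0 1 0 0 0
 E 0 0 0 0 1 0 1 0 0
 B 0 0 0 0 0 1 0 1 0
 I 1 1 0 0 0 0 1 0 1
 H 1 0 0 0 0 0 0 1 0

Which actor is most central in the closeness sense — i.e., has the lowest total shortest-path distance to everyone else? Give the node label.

Farness (sum of distances to all others) for each node — A:15, B:16, C:20, D:19, E:18, F:17, G:17, H:20, I:14.
The smallest farness is 14, for I, so I has the highest closeness.

I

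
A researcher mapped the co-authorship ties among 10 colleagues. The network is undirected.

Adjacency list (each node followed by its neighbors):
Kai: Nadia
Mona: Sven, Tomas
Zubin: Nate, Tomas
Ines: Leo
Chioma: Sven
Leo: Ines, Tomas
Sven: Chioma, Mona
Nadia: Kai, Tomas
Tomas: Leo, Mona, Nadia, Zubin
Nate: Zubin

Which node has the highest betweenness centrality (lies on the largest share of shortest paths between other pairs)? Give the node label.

Tomas

Unnormalized betweenness of each node: Chioma:0, Ines:0, Kai:0, Leo:8, Mona:14, Nadia:8, Nate:0, Sven:8, Tomas:30, Zubin:8.
Tomas has the largest value, 30, making it the main broker — the node through which the most shortest paths run.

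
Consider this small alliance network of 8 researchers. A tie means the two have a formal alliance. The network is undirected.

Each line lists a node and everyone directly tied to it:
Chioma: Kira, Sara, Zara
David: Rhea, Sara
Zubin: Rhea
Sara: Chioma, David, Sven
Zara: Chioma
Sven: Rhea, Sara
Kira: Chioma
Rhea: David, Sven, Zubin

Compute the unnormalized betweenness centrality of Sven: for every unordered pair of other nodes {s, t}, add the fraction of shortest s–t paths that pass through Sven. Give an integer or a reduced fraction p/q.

4

Pairs whose geodesics pass through Sven — Zubin–Kira: 1/2; Zubin–Chioma: 1/2; Zubin–Sara: 1/2; Zubin–Zara: 1/2; Kira–Rhea: 1/2; Chioma–Rhea: 1/2; Sara–Rhea: 1/2; Zara–Rhea: 1/2.
All other pairs contribute 0.
Summing the contributions gives betweenness(Sven) = 4.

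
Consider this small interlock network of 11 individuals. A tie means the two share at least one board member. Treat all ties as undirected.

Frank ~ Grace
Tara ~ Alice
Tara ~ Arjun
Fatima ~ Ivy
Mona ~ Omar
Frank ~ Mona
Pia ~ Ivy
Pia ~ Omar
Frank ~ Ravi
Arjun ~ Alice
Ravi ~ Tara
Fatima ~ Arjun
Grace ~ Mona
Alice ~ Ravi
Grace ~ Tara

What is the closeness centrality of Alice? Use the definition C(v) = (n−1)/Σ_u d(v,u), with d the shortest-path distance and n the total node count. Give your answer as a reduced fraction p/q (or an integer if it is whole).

10/23

Distances from Alice: Arjun:1, Fatima:2, Frank:2, Grace:2, Ivy:3, Mona:3, Omar:4, Pia:4, Ravi:1, Tara:1. Sum = 23.
n = 11, so closeness = 10/23.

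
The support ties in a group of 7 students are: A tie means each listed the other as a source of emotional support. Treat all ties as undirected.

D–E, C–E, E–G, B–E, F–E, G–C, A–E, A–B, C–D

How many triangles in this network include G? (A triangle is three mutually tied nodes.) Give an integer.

G's neighbors: C and E.
Neighbor pairs that are themselves tied: G–C–E. Each forms one triangle with G, for 1 in total.

1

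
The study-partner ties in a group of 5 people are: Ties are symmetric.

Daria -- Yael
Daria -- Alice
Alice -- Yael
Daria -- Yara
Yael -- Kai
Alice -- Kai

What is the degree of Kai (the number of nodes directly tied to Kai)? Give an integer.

2

Kai is directly tied to Alice and Yael. That is 2 neighbors, so the degree of Kai is 2.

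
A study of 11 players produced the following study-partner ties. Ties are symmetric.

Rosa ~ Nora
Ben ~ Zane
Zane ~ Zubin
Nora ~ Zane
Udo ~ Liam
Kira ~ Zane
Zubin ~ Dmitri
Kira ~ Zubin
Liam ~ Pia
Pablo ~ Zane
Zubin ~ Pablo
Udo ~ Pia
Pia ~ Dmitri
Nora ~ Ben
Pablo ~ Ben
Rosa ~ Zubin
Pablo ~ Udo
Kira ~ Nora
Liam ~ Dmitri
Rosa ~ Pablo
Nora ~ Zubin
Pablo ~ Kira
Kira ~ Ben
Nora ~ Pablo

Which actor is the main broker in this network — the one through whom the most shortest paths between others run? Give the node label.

Pablo

Unnormalized betweenness of each node: Ben:0, Dmitri:6, Kira:1/2, Liam:1/2, Nora:5/3, Pablo:41/3, Pia:1/2, Rosa:0, Udo:8, Zane:1/2, Zubin:32/3.
Pablo has the largest value, 41/3, making it the main broker — the node through which the most shortest paths run.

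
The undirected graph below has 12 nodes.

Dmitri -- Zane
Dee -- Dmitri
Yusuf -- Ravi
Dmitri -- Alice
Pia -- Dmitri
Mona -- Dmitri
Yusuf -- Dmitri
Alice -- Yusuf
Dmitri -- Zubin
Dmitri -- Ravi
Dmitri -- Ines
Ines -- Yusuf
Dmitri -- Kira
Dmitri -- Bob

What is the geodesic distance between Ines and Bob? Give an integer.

One shortest route is Ines – Dmitri – Bob, which uses 2 edges, and Ines and Bob are not directly tied, so nothing shorter exists. So d(Ines,Bob) = 2.

2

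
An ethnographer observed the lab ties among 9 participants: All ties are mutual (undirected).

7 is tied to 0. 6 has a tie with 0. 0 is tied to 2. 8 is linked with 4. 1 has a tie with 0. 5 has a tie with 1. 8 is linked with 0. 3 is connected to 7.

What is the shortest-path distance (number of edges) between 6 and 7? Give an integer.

One shortest route is 6 – 0 – 7, which uses 2 edges, and 6 and 7 are not directly tied, so nothing shorter exists. So d(6,7) = 2.

2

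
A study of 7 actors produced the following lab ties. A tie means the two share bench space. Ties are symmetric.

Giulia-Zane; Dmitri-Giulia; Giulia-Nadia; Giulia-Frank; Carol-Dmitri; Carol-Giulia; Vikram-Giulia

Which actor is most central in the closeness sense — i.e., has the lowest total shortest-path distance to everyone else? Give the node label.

Giulia

Farness (sum of distances to all others) for each node — Carol:10, Dmitri:10, Frank:11, Giulia:6, Nadia:11, Vikram:11, Zane:11.
The smallest farness is 6, for Giulia, so Giulia has the highest closeness.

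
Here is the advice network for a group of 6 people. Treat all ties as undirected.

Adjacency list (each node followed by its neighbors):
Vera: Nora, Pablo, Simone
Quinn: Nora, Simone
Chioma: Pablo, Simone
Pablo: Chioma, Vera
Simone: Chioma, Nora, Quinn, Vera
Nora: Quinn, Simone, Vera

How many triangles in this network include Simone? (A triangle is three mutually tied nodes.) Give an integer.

Simone's neighbors: Chioma, Nora, Quinn, and Vera.
Neighbor pairs that are themselves tied: Simone–Nora–Quinn; Simone–Nora–Vera. Each forms one triangle with Simone, for 2 in total.

2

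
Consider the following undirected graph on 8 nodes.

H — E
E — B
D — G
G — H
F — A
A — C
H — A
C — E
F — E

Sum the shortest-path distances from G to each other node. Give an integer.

15

Distances from G: A:2, B:3, C:3, D:1, E:2, F:3, H:1.
Sum = 2 + 3 + 3 + 1 + 2 + 3 + 1 = 15.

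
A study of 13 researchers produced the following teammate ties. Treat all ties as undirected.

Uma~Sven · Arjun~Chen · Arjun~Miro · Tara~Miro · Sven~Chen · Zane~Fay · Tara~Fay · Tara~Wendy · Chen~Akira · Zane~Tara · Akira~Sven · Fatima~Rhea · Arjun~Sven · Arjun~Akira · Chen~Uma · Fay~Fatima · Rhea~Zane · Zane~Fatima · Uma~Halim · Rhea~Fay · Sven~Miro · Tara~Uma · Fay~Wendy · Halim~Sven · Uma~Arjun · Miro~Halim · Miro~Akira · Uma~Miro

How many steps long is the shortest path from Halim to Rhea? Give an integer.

One shortest route is Halim – Miro – Tara – Fay – Rhea, which uses 4 edges, and at distance 3 from Halim we only reach {Fay, Wendy, Zane}, which does not include Rhea. So d(Halim,Rhea) = 4.

4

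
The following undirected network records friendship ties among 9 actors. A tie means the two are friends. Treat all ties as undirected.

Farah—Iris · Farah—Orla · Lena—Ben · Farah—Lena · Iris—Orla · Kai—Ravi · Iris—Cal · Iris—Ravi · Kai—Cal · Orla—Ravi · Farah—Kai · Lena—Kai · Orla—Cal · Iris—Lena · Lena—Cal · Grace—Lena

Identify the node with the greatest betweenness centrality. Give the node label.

Unnormalized betweenness of each node: Ben:0, Cal:19/12, Farah:19/12, Grace:0, Iris:41/12, Kai:29/12, Lena:27/2, Orla:11/12, Ravi:7/12.
Lena has the largest value, 27/2, making it the main broker — the node through which the most shortest paths run.

Lena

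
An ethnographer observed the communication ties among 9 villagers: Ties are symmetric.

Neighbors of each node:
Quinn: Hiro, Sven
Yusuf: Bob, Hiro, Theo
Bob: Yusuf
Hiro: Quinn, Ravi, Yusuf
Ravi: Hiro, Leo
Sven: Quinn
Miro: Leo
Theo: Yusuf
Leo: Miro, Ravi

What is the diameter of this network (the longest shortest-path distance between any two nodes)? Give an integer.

5

Eccentricity of each node (its greatest distance to any other): Bob:5, Hiro:3, Leo:4, Miro:5, Quinn:4, Ravi:3, Sven:5, Theo:5, Yusuf:4.
The maximum eccentricity is 5, realized for instance by the pair Miro–Sven via Miro – Leo – Ravi – Hiro – Quinn – Sven. So the diameter is 5.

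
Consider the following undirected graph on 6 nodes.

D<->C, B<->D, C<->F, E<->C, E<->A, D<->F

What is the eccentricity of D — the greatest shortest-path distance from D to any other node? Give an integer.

Distances from D: A:3, B:1, C:1, E:2, F:1.
The largest is 3 (to A), so the eccentricity of D is 3.

3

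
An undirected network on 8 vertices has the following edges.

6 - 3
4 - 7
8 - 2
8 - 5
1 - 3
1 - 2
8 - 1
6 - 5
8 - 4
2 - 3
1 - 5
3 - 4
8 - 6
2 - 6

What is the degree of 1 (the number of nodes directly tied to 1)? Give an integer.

4

1 is directly tied to 2, 3, 5, and 8. That is 4 neighbors, so the degree of 1 is 4.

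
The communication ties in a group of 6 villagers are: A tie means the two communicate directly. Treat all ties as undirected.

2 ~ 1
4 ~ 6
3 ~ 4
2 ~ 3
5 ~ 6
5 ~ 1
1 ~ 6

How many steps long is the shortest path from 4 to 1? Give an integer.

2

One shortest route is 4 – 6 – 1, which uses 2 edges, and 4 and 1 are not directly tied, so nothing shorter exists. So d(4,1) = 2.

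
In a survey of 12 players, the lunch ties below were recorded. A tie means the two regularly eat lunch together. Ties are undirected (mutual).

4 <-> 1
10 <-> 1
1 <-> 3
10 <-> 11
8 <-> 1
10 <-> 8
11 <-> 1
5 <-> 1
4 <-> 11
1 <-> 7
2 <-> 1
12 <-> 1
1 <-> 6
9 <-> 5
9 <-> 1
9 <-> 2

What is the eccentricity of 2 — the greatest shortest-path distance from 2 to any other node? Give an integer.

2

Distances from 2: 1:1, 3:2, 4:2, 5:2, 6:2, 7:2, 8:2, 9:1, 10:2, 11:2, 12:2.
The largest is 2 (to 8, 4, 11, 12, 5, 10, 7, 6, and 3), so the eccentricity of 2 is 2.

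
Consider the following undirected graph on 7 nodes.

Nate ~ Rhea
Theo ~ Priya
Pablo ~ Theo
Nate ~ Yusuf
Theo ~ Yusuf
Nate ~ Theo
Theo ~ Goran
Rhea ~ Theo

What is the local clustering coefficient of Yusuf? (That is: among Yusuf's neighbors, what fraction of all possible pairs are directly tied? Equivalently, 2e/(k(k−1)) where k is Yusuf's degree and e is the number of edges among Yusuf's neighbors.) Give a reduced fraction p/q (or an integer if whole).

Yusuf's neighbors: Nate and Theo (k = 2).
Possible neighbor pairs: C(2,2) = 1. Edges among them: Nate–Theo → e = 1.
Clustering(Yusuf) = 1/1.

1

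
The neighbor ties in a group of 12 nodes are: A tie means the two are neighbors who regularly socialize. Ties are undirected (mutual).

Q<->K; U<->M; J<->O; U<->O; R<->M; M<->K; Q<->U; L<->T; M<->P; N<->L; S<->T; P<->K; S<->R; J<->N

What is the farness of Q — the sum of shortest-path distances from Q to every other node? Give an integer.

32

Distances from Q: J:3, K:1, L:5, M:2, N:4, O:2, P:2, R:3, S:4, T:5, U:1.
Sum = 3 + 1 + 5 + 2 + 4 + 2 + 2 + 3 + 4 + 5 + 1 = 32.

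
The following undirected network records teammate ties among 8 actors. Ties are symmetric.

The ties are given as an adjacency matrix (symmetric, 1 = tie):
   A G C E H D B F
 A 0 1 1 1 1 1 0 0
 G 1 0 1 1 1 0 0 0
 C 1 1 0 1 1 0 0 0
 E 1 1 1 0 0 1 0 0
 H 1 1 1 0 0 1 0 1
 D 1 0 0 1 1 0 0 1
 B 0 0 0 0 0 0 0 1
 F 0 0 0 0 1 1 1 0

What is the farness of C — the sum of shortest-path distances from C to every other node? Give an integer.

11

Distances from C: A:1, B:3, D:2, E:1, F:2, G:1, H:1.
Sum = 1 + 3 + 2 + 1 + 2 + 1 + 1 = 11.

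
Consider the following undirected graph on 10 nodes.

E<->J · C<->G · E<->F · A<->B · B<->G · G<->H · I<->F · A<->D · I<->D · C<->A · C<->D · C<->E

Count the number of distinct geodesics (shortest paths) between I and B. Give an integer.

The shortest distance is 3, and the only length-3 path is I–D–A–B. So there is exactly 1 shortest path.

1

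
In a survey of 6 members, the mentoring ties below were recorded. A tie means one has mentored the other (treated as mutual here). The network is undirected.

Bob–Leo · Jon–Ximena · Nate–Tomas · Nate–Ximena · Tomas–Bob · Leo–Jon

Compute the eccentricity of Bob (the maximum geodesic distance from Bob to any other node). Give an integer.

Distances from Bob: Jon:2, Leo:1, Nate:2, Tomas:1, Ximena:3.
The largest is 3 (to Ximena), so the eccentricity of Bob is 3.

3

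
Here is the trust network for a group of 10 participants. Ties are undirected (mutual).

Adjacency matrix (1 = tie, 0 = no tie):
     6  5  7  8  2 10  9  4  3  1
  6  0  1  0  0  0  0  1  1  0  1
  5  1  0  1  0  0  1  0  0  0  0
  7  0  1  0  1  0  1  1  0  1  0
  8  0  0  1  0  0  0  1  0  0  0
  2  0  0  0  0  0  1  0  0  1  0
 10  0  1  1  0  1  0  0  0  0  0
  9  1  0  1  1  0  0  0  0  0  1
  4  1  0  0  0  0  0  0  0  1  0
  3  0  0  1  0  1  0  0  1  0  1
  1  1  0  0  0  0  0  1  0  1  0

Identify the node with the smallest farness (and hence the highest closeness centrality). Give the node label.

Farness (sum of distances to all others) for each node — 1:16, 2:19, 3:14, 4:18, 5:15, 6:15, 7:13, 8:18, 9:15, 10:17.
The smallest farness is 13, for 7, so 7 has the highest closeness.

7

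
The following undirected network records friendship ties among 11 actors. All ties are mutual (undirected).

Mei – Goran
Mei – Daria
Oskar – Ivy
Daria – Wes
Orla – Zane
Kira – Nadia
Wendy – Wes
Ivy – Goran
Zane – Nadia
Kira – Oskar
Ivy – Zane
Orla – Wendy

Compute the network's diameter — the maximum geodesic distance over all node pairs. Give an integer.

5

Eccentricity of each node (its greatest distance to any other): Daria:5, Goran:4, Ivy:4, Kira:5, Mei:4, Nadia:5, Orla:4, Oskar:5, Wendy:4, Wes:5, Zane:4.
The maximum eccentricity is 5, realized for instance by the pair Oskar–Wes via Oskar – Ivy – Goran – Mei – Daria – Wes. So the diameter is 5.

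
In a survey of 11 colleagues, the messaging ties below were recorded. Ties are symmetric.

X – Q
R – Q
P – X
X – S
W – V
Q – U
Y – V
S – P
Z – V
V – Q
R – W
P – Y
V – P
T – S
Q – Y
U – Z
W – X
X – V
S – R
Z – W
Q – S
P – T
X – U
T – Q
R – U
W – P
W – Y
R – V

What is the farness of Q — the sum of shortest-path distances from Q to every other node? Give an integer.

Distances from Q: P:2, R:1, S:1, T:1, U:1, V:1, W:2, X:1, Y:1, Z:2.
Sum = 2 + 1 + 1 + 1 + 1 + 1 + 2 + 1 + 1 + 2 = 13.

13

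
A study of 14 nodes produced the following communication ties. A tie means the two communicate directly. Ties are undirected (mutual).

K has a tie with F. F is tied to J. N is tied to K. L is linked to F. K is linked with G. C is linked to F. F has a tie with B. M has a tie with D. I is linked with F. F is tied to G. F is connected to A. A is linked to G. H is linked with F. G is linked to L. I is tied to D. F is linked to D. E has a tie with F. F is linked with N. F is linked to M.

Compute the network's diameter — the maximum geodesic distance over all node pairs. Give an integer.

Eccentricity of each node (its greatest distance to any other): A:2, B:2, C:2, D:2, E:2, F:1, G:2, H:2, I:2, J:2, K:2, L:2, M:2, N:2.
The maximum eccentricity is 2, realized for instance by the pair I–G via I – F – G. So the diameter is 2.

2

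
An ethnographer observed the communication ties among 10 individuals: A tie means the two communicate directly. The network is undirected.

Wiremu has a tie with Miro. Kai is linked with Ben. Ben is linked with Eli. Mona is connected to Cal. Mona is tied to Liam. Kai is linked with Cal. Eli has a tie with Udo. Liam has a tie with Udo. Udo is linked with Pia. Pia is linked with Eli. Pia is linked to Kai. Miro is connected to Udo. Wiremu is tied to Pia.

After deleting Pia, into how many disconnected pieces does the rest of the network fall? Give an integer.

1

Pia's neighbors (Eli, Kai, Udo, and Wiremu) remain reachable from one another through other ties, so the rest of the network stays in one piece.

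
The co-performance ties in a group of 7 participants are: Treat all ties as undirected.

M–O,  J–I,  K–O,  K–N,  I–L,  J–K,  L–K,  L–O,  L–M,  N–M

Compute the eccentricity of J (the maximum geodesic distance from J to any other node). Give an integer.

3

Distances from J: I:1, K:1, L:2, M:3, N:2, O:2.
The largest is 3 (to M), so the eccentricity of J is 3.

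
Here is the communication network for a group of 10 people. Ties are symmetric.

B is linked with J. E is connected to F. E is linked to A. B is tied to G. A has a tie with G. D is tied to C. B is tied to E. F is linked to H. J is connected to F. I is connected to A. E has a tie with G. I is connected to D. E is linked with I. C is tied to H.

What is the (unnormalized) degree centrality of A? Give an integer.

A is directly tied to E, G, and I. That is 3 neighbors, so the degree of A is 3.

3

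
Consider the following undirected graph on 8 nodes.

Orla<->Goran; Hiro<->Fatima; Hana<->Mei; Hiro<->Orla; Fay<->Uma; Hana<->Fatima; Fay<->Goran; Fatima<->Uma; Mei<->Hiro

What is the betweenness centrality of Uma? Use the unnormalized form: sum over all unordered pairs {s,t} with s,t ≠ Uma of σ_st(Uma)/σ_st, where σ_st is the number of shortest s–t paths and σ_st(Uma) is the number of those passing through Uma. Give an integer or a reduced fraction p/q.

Pairs whose geodesics pass through Uma — Hiro–Fay: 1/2; Mei–Fay: 2/3; Hana–Fay: 1; Hana–Goran: 1/3; Fatima–Fay: 1; Fatima–Goran: 1/2.
All other pairs contribute 0.
Summing the contributions gives betweenness(Uma) = 4.

4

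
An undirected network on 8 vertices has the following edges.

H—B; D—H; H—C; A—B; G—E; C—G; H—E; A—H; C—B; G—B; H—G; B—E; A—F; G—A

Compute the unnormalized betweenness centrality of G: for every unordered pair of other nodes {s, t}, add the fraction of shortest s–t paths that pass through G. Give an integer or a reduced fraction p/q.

5/3

Pairs whose geodesics pass through G — F–E: 1/3; F–C: 1/3; E–C: 1/3; E–A: 1/3; C–A: 1/3.
All other pairs contribute 0.
Summing the contributions gives betweenness(G) = 5/3.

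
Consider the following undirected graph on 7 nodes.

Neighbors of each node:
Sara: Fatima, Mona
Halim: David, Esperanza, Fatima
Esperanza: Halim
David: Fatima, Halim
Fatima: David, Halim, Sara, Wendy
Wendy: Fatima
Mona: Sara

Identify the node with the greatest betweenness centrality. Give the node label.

Unnormalized betweenness of each node: David:0, Esperanza:0, Fatima:11, Halim:5, Mona:0, Sara:5, Wendy:0.
Fatima has the largest value, 11, making it the main broker — the node through which the most shortest paths run.

Fatima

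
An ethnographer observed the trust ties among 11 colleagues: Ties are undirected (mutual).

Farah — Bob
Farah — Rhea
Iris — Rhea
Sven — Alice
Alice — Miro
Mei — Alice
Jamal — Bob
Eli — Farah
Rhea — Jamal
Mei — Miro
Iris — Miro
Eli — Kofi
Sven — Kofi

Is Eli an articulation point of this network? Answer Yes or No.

No

Even without Eli, every remaining node can still reach every other (the residual graph is connected), so Eli is not a cut vertex.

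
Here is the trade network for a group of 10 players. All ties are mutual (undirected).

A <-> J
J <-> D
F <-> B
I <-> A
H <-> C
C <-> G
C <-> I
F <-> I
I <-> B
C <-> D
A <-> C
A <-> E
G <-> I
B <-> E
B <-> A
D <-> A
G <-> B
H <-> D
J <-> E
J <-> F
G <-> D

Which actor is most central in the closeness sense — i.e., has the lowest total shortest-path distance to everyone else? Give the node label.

A

Farness (sum of distances to all others) for each node — A:12, B:14, C:13, D:13, E:16, F:16, G:14, H:19, I:13, J:14.
The smallest farness is 12, for A, so A has the highest closeness.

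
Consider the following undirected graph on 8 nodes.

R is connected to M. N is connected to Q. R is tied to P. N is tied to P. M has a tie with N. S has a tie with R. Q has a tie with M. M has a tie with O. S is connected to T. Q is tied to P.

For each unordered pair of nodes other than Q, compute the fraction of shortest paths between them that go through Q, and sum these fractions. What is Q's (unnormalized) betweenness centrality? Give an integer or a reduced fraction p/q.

Pairs whose geodesics pass through Q — O–P: 1/3; M–P: 1/3.
All other pairs contribute 0.
Summing the contributions gives betweenness(Q) = 2/3.

2/3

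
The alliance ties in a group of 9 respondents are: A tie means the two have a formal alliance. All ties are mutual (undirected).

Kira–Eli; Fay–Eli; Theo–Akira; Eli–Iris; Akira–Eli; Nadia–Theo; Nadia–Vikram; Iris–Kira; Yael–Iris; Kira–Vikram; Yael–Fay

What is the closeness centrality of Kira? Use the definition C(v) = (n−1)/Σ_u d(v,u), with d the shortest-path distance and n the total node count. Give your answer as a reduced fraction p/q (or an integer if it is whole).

4/7

Distances from Kira: Akira:2, Eli:1, Fay:2, Iris:1, Nadia:2, Theo:3, Vikram:1, Yael:2. Sum = 14.
n = 9, so closeness = 8/14 = 4/7.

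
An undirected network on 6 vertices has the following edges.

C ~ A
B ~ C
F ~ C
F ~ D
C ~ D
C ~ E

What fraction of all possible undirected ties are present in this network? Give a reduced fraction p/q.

There are 6 edges and 6 nodes, so the maximum possible is C(6,2) = 15.
Density = 6/15 = 2/5.

2/5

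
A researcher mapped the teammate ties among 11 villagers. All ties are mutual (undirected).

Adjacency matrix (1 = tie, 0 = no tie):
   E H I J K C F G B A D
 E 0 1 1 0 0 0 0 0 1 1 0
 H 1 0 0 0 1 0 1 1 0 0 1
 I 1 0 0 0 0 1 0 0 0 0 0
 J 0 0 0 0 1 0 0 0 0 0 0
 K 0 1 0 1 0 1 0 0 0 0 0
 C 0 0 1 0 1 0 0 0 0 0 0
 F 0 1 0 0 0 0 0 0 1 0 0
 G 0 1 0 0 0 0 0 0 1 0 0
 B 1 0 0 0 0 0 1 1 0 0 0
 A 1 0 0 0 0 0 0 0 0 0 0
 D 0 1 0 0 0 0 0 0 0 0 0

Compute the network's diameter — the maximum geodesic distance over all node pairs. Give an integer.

4

Eccentricity of each node (its greatest distance to any other): A:4, B:4, C:3, D:3, E:3, F:3, G:3, H:2, I:3, J:4, K:3.
The maximum eccentricity is 4, realized for instance by the pair J–B via J – K – H – E – B. So the diameter is 4.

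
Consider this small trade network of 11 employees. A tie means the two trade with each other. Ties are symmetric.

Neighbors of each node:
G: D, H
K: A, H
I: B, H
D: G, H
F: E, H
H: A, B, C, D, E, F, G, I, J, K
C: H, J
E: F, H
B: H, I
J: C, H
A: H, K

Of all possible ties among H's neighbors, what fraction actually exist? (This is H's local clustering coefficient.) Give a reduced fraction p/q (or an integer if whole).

1/9

H's neighbors: A, B, C, D, E, F, G, I, J, and K (k = 10).
Possible neighbor pairs: C(10,2) = 45. Edges among them: A–K, B–I, C–J, D–G, E–F → e = 5.
Clustering(H) = 5/45 = 1/9.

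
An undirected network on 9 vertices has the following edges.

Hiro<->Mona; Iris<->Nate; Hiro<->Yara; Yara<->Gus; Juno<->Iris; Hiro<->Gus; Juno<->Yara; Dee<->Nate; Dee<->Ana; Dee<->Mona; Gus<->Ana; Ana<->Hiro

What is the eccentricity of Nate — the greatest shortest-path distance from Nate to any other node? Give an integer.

3

Distances from Nate: Ana:2, Dee:1, Gus:3, Hiro:3, Iris:1, Juno:2, Mona:2, Yara:3.
The largest is 3 (to Hiro, Gus, and Yara), so the eccentricity of Nate is 3.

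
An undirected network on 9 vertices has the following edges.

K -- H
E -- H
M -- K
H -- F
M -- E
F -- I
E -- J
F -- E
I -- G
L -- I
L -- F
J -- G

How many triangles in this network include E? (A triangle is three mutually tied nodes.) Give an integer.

1

E's neighbors: F, H, J, and M.
Neighbor pairs that are themselves tied: E–F–H. Each forms one triangle with E, for 1 in total.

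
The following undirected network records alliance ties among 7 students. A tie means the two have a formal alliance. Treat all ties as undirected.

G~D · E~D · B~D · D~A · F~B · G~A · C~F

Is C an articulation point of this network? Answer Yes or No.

No

Even without C, every remaining node can still reach every other (the residual graph is connected), so C is not a cut vertex.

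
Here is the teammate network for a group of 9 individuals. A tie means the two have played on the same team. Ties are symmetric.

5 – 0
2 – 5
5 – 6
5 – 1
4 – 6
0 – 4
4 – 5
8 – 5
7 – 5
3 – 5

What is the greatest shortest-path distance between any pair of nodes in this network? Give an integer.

2

Eccentricity of each node (its greatest distance to any other): 0:2, 1:2, 2:2, 3:2, 4:2, 5:1, 6:2, 7:2, 8:2.
The maximum eccentricity is 2, realized for instance by the pair 7–1 via 7 – 5 – 1. So the diameter is 2.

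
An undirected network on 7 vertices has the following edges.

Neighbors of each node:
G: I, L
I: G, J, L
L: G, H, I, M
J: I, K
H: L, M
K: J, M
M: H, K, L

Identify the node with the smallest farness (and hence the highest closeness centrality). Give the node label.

Farness (sum of distances to all others) for each node — G:11, H:11, I:9, J:11, K:11, L:8, M:9.
The smallest farness is 8, for L, so L has the highest closeness.

L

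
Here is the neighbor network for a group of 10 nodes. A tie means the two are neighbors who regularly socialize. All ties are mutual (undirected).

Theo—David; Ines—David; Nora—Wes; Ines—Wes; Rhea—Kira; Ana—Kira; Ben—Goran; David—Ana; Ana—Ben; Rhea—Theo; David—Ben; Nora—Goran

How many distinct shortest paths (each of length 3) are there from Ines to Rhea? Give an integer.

The shortest distance is 3, and the only length-3 path is Ines–David–Theo–Rhea. So there is exactly 1 shortest path.

1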